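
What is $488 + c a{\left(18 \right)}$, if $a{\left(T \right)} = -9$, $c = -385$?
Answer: $3953$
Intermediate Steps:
$488 + c a{\left(18 \right)} = 488 - -3465 = 488 + 3465 = 3953$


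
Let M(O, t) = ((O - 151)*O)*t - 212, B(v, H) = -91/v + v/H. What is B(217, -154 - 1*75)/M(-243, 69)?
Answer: -4852/23447947307 ≈ -2.0693e-7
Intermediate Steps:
M(O, t) = -212 + O*t*(-151 + O) (M(O, t) = ((-151 + O)*O)*t - 212 = (O*(-151 + O))*t - 212 = O*t*(-151 + O) - 212 = -212 + O*t*(-151 + O))
B(217, -154 - 1*75)/M(-243, 69) = (-91/217 + 217/(-154 - 1*75))/(-212 + 69*(-243)² - 151*(-243)*69) = (-91*1/217 + 217/(-154 - 75))/(-212 + 69*59049 + 2531817) = (-13/31 + 217/(-229))/(-212 + 4074381 + 2531817) = (-13/31 + 217*(-1/229))/6605986 = (-13/31 - 217/229)*(1/6605986) = -9704/7099*1/6605986 = -4852/23447947307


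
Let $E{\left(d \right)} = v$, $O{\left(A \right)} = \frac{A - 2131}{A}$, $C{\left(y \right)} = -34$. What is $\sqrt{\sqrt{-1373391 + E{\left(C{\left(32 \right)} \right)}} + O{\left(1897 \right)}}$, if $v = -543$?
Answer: $\frac{\sqrt{-443898 + 3598609 i \sqrt{1373934}}}{1897} \approx 24.208 + 24.21 i$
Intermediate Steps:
$O{\left(A \right)} = \frac{-2131 + A}{A}$
$E{\left(d \right)} = -543$
$\sqrt{\sqrt{-1373391 + E{\left(C{\left(32 \right)} \right)}} + O{\left(1897 \right)}} = \sqrt{\sqrt{-1373391 - 543} + \frac{-2131 + 1897}{1897}} = \sqrt{\sqrt{-1373934} + \frac{1}{1897} \left(-234\right)} = \sqrt{i \sqrt{1373934} - \frac{234}{1897}} = \sqrt{- \frac{234}{1897} + i \sqrt{1373934}}$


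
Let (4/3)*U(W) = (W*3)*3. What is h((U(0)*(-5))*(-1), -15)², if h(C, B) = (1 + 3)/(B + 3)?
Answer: ⅑ ≈ 0.11111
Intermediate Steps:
U(W) = 27*W/4 (U(W) = 3*((W*3)*3)/4 = 3*((3*W)*3)/4 = 3*(9*W)/4 = 27*W/4)
h(C, B) = 4/(3 + B)
h((U(0)*(-5))*(-1), -15)² = (4/(3 - 15))² = (4/(-12))² = (4*(-1/12))² = (-⅓)² = ⅑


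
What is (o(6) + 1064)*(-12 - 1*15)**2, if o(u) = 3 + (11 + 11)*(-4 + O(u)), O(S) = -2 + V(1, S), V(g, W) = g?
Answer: 697653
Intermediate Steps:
O(S) = -1 (O(S) = -2 + 1 = -1)
o(u) = -107 (o(u) = 3 + (11 + 11)*(-4 - 1) = 3 + 22*(-5) = 3 - 110 = -107)
(o(6) + 1064)*(-12 - 1*15)**2 = (-107 + 1064)*(-12 - 1*15)**2 = 957*(-12 - 15)**2 = 957*(-27)**2 = 957*729 = 697653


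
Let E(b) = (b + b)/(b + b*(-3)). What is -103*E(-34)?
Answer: 103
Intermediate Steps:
E(b) = -1 (E(b) = (2*b)/(b - 3*b) = (2*b)/((-2*b)) = (2*b)*(-1/(2*b)) = -1)
-103*E(-34) = -103*(-1) = 103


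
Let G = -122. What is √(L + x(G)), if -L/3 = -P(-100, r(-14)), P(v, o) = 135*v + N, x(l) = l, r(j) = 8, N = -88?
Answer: I*√40886 ≈ 202.2*I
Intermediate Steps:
P(v, o) = -88 + 135*v (P(v, o) = 135*v - 88 = -88 + 135*v)
L = -40764 (L = -(-3)*(-88 + 135*(-100)) = -(-3)*(-88 - 13500) = -(-3)*(-13588) = -3*13588 = -40764)
√(L + x(G)) = √(-40764 - 122) = √(-40886) = I*√40886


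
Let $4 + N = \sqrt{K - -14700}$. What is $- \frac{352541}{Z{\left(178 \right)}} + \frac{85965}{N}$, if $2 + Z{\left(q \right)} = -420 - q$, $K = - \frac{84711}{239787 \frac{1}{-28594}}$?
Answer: $\frac{357452373266887}{594325864200} + \frac{5931585 \sqrt{33280499542}}{1981086214} \approx 1147.7$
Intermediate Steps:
$K = \frac{807408778}{79929}$ ($K = - \frac{84711}{239787 \left(- \frac{1}{28594}\right)} = - \frac{84711}{- \frac{239787}{28594}} = \left(-84711\right) \left(- \frac{28594}{239787}\right) = \frac{807408778}{79929} \approx 10102.0$)
$N = -4 + \frac{23 \sqrt{33280499542}}{26643}$ ($N = -4 + \sqrt{\frac{807408778}{79929} - -14700} = -4 + \sqrt{\frac{807408778}{79929} + 14700} = -4 + \sqrt{\frac{1982365078}{79929}} = -4 + \frac{23 \sqrt{33280499542}}{26643} \approx 153.49$)
$Z{\left(q \right)} = -422 - q$ ($Z{\left(q \right)} = -2 - \left(420 + q\right) = -422 - q$)
$- \frac{352541}{Z{\left(178 \right)}} + \frac{85965}{N} = - \frac{352541}{-422 - 178} + \frac{85965}{-4 + \frac{23 \sqrt{33280499542}}{26643}} = - \frac{352541}{-600} + \frac{85965}{-4 + \frac{23 \sqrt{33280499542}}{26643}} = \left(-352541\right) \left(- \frac{1}{600}\right) + \frac{85965}{-4 + \frac{23 \sqrt{33280499542}}{26643}} = \frac{352541}{600} + \frac{85965}{-4 + \frac{23 \sqrt{33280499542}}{26643}}$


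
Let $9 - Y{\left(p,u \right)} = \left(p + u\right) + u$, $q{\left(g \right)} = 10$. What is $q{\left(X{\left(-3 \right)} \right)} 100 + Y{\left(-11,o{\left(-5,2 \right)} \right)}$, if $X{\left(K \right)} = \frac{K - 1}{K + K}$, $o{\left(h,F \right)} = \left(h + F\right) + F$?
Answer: $1022$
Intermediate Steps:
$o{\left(h,F \right)} = h + 2 F$ ($o{\left(h,F \right)} = \left(F + h\right) + F = h + 2 F$)
$X{\left(K \right)} = \frac{-1 + K}{2 K}$
$Y{\left(p,u \right)} = 9 - p - 2 u$ ($Y{\left(p,u \right)} = 9 - \left(\left(p + u\right) + u\right) = 9 - \left(p + 2 u\right) = 9 - p - 2 u$)
$q{\left(X{\left(-3 \right)} \right)} 100 + Y{\left(-11,o{\left(-5,2 \right)} \right)} = 10 \cdot 100 - \left(-20 + 2 \left(-5 + 2 \cdot 2\right)\right) = 1000 + \left(9 + 11 - 2 \left(-5 + 4\right)\right) = 1000 + \left(9 + 11 - -2\right) = 1000 + \left(9 + 11 + 2\right) = 1000 + 22 = 1022$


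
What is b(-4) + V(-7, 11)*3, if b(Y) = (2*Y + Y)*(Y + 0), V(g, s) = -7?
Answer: 27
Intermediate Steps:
b(Y) = 3*Y² (b(Y) = (3*Y)*Y = 3*Y²)
b(-4) + V(-7, 11)*3 = 3*(-4)² - 7*3 = 3*16 - 21 = 48 - 21 = 27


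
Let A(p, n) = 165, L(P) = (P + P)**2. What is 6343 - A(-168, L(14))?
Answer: 6178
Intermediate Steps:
L(P) = 4*P**2 (L(P) = (2*P)**2 = 4*P**2)
6343 - A(-168, L(14)) = 6343 - 1*165 = 6343 - 165 = 6178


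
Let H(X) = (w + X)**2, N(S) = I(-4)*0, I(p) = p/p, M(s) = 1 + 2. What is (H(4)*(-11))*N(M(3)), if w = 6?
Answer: 0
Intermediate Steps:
M(s) = 3
I(p) = 1
N(S) = 0 (N(S) = 1*0 = 0)
H(X) = (6 + X)**2
(H(4)*(-11))*N(M(3)) = ((6 + 4)**2*(-11))*0 = (10**2*(-11))*0 = (100*(-11))*0 = -1100*0 = 0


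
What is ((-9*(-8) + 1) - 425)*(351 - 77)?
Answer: -96448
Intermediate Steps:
((-9*(-8) + 1) - 425)*(351 - 77) = ((72 + 1) - 425)*274 = (73 - 425)*274 = -352*274 = -96448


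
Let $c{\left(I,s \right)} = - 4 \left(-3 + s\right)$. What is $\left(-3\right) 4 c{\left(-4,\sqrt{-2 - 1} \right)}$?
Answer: $-144 + 48 i \sqrt{3} \approx -144.0 + 83.138 i$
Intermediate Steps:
$c{\left(I,s \right)} = 12 - 4 s$
$\left(-3\right) 4 c{\left(-4,\sqrt{-2 - 1} \right)} = \left(-3\right) 4 \left(12 - 4 \sqrt{-2 - 1}\right) = - 12 \left(12 - 4 \sqrt{-3}\right) = - 12 \left(12 - 4 i \sqrt{3}\right) = -144 + 48 i \sqrt{3}$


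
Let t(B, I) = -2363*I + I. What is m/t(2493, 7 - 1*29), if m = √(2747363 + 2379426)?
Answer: √5126789/51964 ≈ 0.043573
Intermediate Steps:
t(B, I) = -2362*I
m = √5126789 ≈ 2264.2
m/t(2493, 7 - 1*29) = √5126789/((-2362*(7 - 1*29))) = √5126789/((-2362*(7 - 29))) = √5126789/((-2362*(-22))) = √5126789/51964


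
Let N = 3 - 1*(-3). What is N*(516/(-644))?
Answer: -774/161 ≈ -4.8074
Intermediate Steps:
N = 6 (N = 3 + 3 = 6)
N*(516/(-644)) = 6*(516/(-644)) = 6*(516*(-1/644)) = 6*(-129/161) = -774/161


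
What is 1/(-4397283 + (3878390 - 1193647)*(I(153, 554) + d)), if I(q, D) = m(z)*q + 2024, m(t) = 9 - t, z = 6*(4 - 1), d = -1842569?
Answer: -1/4945091593329 ≈ -2.0222e-13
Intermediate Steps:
z = 18 (z = 6*3 = 18)
I(q, D) = 2024 - 9*q (I(q, D) = (9 - 1*18)*q + 2024 = (9 - 18)*q + 2024 = -9*q + 2024 = 2024 - 9*q)
1/(-4397283 + (3878390 - 1193647)*(I(153, 554) + d)) = 1/(-4397283 + (3878390 - 1193647)*((2024 - 9*153) - 1842569)) = 1/(-4397283 + 2684743*((2024 - 1377) - 1842569)) = 1/(-4397283 + 2684743*(647 - 1842569)) = 1/(-4397283 + 2684743*(-1841922)) = 1/(-4397283 - 4945087196046) = 1/(-4945091593329) = -1/4945091593329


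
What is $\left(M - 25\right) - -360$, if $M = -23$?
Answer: $312$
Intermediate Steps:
$\left(M - 25\right) - -360 = \left(-23 - 25\right) - -360 = \left(-23 - 25\right) + 360 = -48 + 360 = 312$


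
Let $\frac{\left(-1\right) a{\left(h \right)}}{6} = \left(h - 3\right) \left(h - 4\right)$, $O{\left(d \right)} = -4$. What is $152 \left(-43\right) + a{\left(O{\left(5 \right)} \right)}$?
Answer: $-6872$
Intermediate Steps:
$a{\left(h \right)} = - 6 \left(-4 + h\right) \left(-3 + h\right)$ ($a{\left(h \right)} = - 6 \left(h - 3\right) \left(h - 4\right) = - 6 \left(-3 + h\right) \left(-4 + h\right) = - 6 \left(-4 + h\right) \left(-3 + h\right)$)
$152 \left(-43\right) + a{\left(O{\left(5 \right)} \right)} = 152 \left(-43\right) - \left(240 + 96\right) = -6536 - 336 = -6872$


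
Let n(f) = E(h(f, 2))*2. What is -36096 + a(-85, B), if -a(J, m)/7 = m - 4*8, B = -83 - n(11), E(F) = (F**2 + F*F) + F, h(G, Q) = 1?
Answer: -35249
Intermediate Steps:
E(F) = F + 2*F**2 (E(F) = (F**2 + F**2) + F = 2*F**2 + F = F + 2*F**2)
n(f) = 6 (n(f) = (1*(1 + 2*1))*2 = (1*(1 + 2))*2 = (1*3)*2 = 3*2 = 6)
B = -89 (B = -83 - 1*6 = -83 - 6 = -89)
a(J, m) = 224 - 7*m (a(J, m) = -7*(m - 4*8) = -7*(m - 32) = -7*(-32 + m) = 224 - 7*m)
-36096 + a(-85, B) = -36096 + (224 - 7*(-89)) = -36096 + (224 + 623) = -36096 + 847 = -35249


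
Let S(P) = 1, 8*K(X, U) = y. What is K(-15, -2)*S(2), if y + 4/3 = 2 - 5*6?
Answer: -11/3 ≈ -3.6667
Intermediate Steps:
y = -88/3 (y = -4/3 + (2 - 5*6) = -4/3 + (2 - 30) = -4/3 - 28 = -88/3 ≈ -29.333)
K(X, U) = -11/3 (K(X, U) = (1/8)*(-88/3) = -11/3)
K(-15, -2)*S(2) = -11/3*1 = -11/3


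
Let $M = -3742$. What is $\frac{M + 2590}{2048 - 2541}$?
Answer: $\frac{1152}{493} \approx 2.3367$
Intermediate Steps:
$\frac{M + 2590}{2048 - 2541} = \frac{-3742 + 2590}{2048 - 2541} = - \frac{1152}{-493} = \left(-1152\right) \left(- \frac{1}{493}\right) = \frac{1152}{493}$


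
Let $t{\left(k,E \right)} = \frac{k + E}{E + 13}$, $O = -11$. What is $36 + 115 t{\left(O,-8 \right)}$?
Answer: $-401$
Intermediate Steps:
$t{\left(k,E \right)} = \frac{E + k}{13 + E}$
$36 + 115 t{\left(O,-8 \right)} = 36 + 115 \frac{-8 - 11}{13 - 8} = 36 + 115 \cdot \frac{1}{5} \left(-19\right) = 36 + 115 \left(- \frac{19}{5}\right) = 36 - 437 = -401$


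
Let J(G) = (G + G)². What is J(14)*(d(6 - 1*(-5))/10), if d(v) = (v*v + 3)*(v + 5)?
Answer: 777728/5 ≈ 1.5555e+5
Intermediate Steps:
J(G) = 4*G² (J(G) = (2*G)² = 4*G²)
d(v) = (3 + v²)*(5 + v) (d(v) = (v² + 3)*(5 + v) = (3 + v²)*(5 + v))
J(14)*(d(6 - 1*(-5))/10) = (4*14²)*((15 + (6 - 1*(-5))³ + 3*(6 - 1*(-5)) + 5*(6 - 1*(-5))²)/10) = (4*196)*((15 + (6 + 5)³ + 3*(6 + 5) + 5*(6 + 5)²)*(⅒)) = 784*((15 + 11³ + 3*11 + 5*11²)*(⅒)) = 784*((15 + 1331 + 33 + 5*121)*(⅒)) = 784*((15 + 1331 + 33 + 605)*(⅒)) = 784*(1984*(⅒)) = 784*(992/5) = 777728/5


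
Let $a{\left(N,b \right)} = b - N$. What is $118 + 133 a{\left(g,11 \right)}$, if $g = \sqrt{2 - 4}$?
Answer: $1581 - 133 i \sqrt{2} \approx 1581.0 - 188.09 i$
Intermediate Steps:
$g = i \sqrt{2}$ ($g = \sqrt{-2} = i \sqrt{2} \approx 1.4142 i$)
$118 + 133 a{\left(g,11 \right)} = 118 + 133 \left(11 - i \sqrt{2}\right) = 118 + \left(1463 - 133 i \sqrt{2}\right) = 1581 - 133 i \sqrt{2}$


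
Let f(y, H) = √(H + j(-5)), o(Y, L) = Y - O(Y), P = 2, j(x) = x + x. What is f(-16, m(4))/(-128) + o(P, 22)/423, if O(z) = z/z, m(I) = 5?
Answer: 1/423 - I*√5/128 ≈ 0.0023641 - 0.017469*I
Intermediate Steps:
j(x) = 2*x
O(z) = 1
o(Y, L) = -1 + Y (o(Y, L) = Y - 1*1 = Y - 1 = -1 + Y)
f(y, H) = √(-10 + H) (f(y, H) = √(H + 2*(-5)) = √(H - 10) = √(-10 + H))
f(-16, m(4))/(-128) + o(P, 22)/423 = √(-10 + 5)/(-128) + (-1 + 2)/423 = √(-5)*(-1/128) + 1*(1/423) = (I*√5)*(-1/128) + 1/423 = -I*√5/128 + 1/423 = 1/423 - I*√5/128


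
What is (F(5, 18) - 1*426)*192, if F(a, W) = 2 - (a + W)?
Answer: -85824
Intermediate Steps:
F(a, W) = 2 - W - a (F(a, W) = 2 - (W + a) = 2 + (-W - a) = 2 - W - a)
(F(5, 18) - 1*426)*192 = ((2 - 1*18 - 1*5) - 1*426)*192 = ((2 - 18 - 5) - 426)*192 = (-21 - 426)*192 = -447*192 = -85824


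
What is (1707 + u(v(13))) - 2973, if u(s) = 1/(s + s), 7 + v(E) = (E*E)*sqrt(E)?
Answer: -939989801/742488 + 169*sqrt(13)/742488 ≈ -1266.0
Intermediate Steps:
v(E) = -7 + E**(5/2) (v(E) = -7 + (E*E)*sqrt(E) = -7 + E**2*sqrt(E) = -7 + E**(5/2))
u(s) = 1/(2*s)
(1707 + u(v(13))) - 2973 = (1707 + 1/(2*(-7 + 13**(5/2)))) - 2973 = (1707 + 1/(2*(-7 + 169*sqrt(13)))) - 2973 = -1266 + 1/(2*(-7 + 169*sqrt(13)))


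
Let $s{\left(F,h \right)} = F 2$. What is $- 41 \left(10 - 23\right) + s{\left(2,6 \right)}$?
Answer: $537$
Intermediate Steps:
$s{\left(F,h \right)} = 2 F$
$- 41 \left(10 - 23\right) + s{\left(2,6 \right)} = - 41 \left(10 - 23\right) + 2 \cdot 2 = \left(-41\right) \left(-13\right) + 4 = 533 + 4 = 537$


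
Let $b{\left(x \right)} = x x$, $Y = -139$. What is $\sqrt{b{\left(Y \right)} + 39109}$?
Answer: $\sqrt{58430} \approx 241.72$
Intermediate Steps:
$b{\left(x \right)} = x^{2}$
$\sqrt{b{\left(Y \right)} + 39109} = \sqrt{\left(-139\right)^{2} + 39109} = \sqrt{19321 + 39109} = \sqrt{58430}$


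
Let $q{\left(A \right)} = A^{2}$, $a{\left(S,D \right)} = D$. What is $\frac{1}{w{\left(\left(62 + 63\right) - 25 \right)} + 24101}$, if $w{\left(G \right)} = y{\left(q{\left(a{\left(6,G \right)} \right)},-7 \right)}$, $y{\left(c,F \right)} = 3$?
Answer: $\frac{1}{24104} \approx 4.1487 \cdot 10^{-5}$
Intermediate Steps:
$w{\left(G \right)} = 3$
$\frac{1}{w{\left(\left(62 + 63\right) - 25 \right)} + 24101} = \frac{1}{3 + 24101} = \frac{1}{24104}$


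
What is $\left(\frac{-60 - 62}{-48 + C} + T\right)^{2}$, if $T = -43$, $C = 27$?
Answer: $\frac{609961}{441} \approx 1383.1$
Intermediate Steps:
$\left(\frac{-60 - 62}{-48 + C} + T\right)^{2} = \left(\frac{-60 - 62}{-48 + 27} - 43\right)^{2} = \left(- \frac{122}{-21} - 43\right)^{2} = \left(\left(-122\right) \left(- \frac{1}{21}\right) - 43\right)^{2} = \left(\frac{122}{21} - 43\right)^{2} = \left(- \frac{781}{21}\right)^{2} = \frac{609961}{441}$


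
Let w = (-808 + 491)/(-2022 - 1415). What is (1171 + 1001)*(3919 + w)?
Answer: 29256666240/3437 ≈ 8.5123e+6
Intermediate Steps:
w = 317/3437 (w = -317/(-3437) = -317*(-1/3437) = 317/3437 ≈ 0.092232)
(1171 + 1001)*(3919 + w) = (1171 + 1001)*(3919 + 317/3437) = 2172*(13469920/3437) = 29256666240/3437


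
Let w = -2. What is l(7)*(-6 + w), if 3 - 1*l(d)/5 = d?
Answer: 160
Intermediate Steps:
l(d) = 15 - 5*d
l(7)*(-6 + w) = (15 - 5*7)*(-6 - 2) = (15 - 35)*(-8) = -20*(-8) = 160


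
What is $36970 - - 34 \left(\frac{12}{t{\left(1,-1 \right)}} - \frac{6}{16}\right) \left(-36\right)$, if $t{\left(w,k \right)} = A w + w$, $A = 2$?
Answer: $32533$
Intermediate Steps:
$t{\left(w,k \right)} = 3 w$ ($t{\left(w,k \right)} = 2 w + w = 3 w$)
$36970 - - 34 \left(\frac{12}{t{\left(1,-1 \right)}} - \frac{6}{16}\right) \left(-36\right) = 36970 - - 34 \left(\frac{12}{3 \cdot 1} - \frac{6}{16}\right) \left(-36\right) = 36970 - - 34 \left(\frac{12}{3} - \frac{3}{8}\right) \left(-36\right) = 36970 - - 34 \left(12 \cdot \frac{1}{3} - \frac{3}{8}\right) \left(-36\right) = 36970 - - 34 \left(4 - \frac{3}{8}\right) \left(-36\right) = 36970 - \left(-34\right) \frac{29}{8} \left(-36\right) = 36970 - \left(- \frac{493}{4}\right) \left(-36\right) = 36970 - 4437 = 32533$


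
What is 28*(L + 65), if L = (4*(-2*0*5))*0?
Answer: 1820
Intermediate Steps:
L = 0 (L = (4*(0*5))*0 = (4*0)*0 = 0*0 = 0)
28*(L + 65) = 28*(0 + 65) = 28*65 = 1820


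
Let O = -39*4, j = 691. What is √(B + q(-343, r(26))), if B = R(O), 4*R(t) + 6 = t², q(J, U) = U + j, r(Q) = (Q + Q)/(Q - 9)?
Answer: √7833702/34 ≈ 82.320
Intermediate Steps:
r(Q) = 2*Q/(-9 + Q) (r(Q) = (2*Q)/(-9 + Q) = 2*Q/(-9 + Q))
O = -156
q(J, U) = 691 + U (q(J, U) = U + 691 = 691 + U)
R(t) = -3/2 + t²/4
B = 12165/2 (B = -3/2 + (¼)*(-156)² = -3/2 + (¼)*24336 = -3/2 + 6084 = 12165/2 ≈ 6082.5)
√(B + q(-343, r(26))) = √(12165/2 + (691 + 2*26/(-9 + 26))) = √(12165/2 + (691 + 2*26/17)) = √(12165/2 + (691 + 2*26*(1/17))) = √(12165/2 + (691 + 52/17)) = √(12165/2 + 11799/17) = √(230403/34) = √7833702/34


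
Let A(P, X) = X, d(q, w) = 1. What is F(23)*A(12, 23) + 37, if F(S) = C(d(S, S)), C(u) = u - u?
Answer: 37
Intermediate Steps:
C(u) = 0
F(S) = 0
F(23)*A(12, 23) + 37 = 0*23 + 37 = 0 + 37 = 37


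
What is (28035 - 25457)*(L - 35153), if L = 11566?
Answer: -60807286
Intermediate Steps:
(28035 - 25457)*(L - 35153) = (28035 - 25457)*(11566 - 35153) = 2578*(-23587) = -60807286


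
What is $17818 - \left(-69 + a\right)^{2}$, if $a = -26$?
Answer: $8793$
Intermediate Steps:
$17818 - \left(-69 + a\right)^{2} = 17818 - \left(-69 - 26\right)^{2} = 17818 - \left(-95\right)^{2} = 17818 - 9025 = 8793$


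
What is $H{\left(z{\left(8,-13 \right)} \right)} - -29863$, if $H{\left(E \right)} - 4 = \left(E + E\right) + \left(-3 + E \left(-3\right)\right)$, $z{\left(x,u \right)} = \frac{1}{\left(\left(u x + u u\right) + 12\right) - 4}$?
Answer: $\frac{2180071}{73} \approx 29864.0$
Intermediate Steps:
$z{\left(x,u \right)} = \frac{1}{8 + u^{2} + u x}$ ($z{\left(x,u \right)} = \frac{1}{\left(\left(u x + u^{2}\right) + 12\right) - 4} = \frac{1}{\left(\left(u^{2} + u x\right) + 12\right) - 4} = \frac{1}{\left(12 + u^{2} + u x\right) - 4} = \frac{1}{8 + u^{2} + u x}$)
$H{\left(E \right)} = 1 - E$ ($H{\left(E \right)} = 4 + \left(\left(E + E\right) + \left(-3 + E \left(-3\right)\right)\right) = 4 + \left(2 E - \left(3 + 3 E\right)\right) = 4 - \left(3 + E\right) = 1 - E$)
$H{\left(z{\left(8,-13 \right)} \right)} - -29863 = \left(1 - \frac{1}{8 + \left(-13\right)^{2} - 104}\right) - -29863 = \left(1 - \frac{1}{8 + 169 - 104}\right) + 29863 = \left(1 - \frac{1}{73}\right) + 29863 = \frac{72}{73} + 29863 = \frac{2180071}{73}$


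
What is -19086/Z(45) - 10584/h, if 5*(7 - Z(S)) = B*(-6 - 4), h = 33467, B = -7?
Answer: 13034226/4781 ≈ 2726.3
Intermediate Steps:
Z(S) = -7 (Z(S) = 7 - (-7)*(-6 - 4)/5 = 7 - (-7)*(-10)/5 = 7 - ⅕*70 = 7 - 14 = -7)
-19086/Z(45) - 10584/h = -19086/(-7) - 10584/33467 = -19086*(-⅐) - 10584*1/33467 = 19086/7 - 216/683 = 13034226/4781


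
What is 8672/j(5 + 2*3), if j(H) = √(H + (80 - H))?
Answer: 2168*√5/5 ≈ 969.56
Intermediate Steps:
j(H) = 4*√5 (j(H) = √80 = 4*√5)
8672/j(5 + 2*3) = 8672/((4*√5)) = 8672*(√5/20) = 2168*√5/5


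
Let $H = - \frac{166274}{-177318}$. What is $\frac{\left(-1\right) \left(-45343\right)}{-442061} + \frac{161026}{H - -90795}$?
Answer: $\frac{2973017956582384}{1779268347531781} \approx 1.6709$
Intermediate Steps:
$H = \frac{83137}{88659}$ ($H = \left(-166274\right) \left(- \frac{1}{177318}\right) = \frac{83137}{88659} \approx 0.93772$)
$\frac{\left(-1\right) \left(-45343\right)}{-442061} + \frac{161026}{H - -90795} = \frac{\left(-1\right) \left(-45343\right)}{-442061} + \frac{161026}{\frac{83137}{88659} - -90795} = 45343 \left(- \frac{1}{442061}\right) + \frac{161026}{\frac{83137}{88659} + 90795} = - \frac{45343}{442061} + \frac{161026}{\frac{8049877042}{88659}} = - \frac{45343}{442061} + 161026 \cdot \frac{88659}{8049877042} = - \frac{45343}{442061} + \frac{7138202067}{4024938521} = \frac{2973017956582384}{1779268347531781}$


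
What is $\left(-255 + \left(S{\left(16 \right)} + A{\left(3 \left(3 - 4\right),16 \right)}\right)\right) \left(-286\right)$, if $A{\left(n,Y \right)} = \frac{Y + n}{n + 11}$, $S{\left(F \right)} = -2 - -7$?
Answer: $\frac{284141}{4} \approx 71035.0$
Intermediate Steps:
$S{\left(F \right)} = 5$ ($S{\left(F \right)} = -2 + 7 = 5$)
$A{\left(n,Y \right)} = \frac{Y + n}{11 + n}$
$\left(-255 + \left(S{\left(16 \right)} + A{\left(3 \left(3 - 4\right),16 \right)}\right)\right) \left(-286\right) = \left(-255 + \left(5 + \frac{16 + 3 \left(3 - 4\right)}{11 + 3 \left(3 - 4\right)}\right)\right) \left(-286\right) = \left(-255 + \left(5 + \frac{16 + 3 \left(-1\right)}{11 + 3 \left(-1\right)}\right)\right) \left(-286\right) = \left(-255 + \left(5 + \frac{16 - 3}{11 - 3}\right)\right) \left(-286\right) = \left(-255 + \left(5 + \frac{1}{8} \cdot 13\right)\right) \left(-286\right) = \left(-255 + \left(5 + \frac{13}{8}\right)\right) \left(-286\right) = \left(-255 + \frac{53}{8}\right) \left(-286\right) = \left(- \frac{1987}{8}\right) \left(-286\right) = \frac{284141}{4}$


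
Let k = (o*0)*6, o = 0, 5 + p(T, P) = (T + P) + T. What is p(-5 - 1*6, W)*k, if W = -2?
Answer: 0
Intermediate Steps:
p(T, P) = -5 + P + 2*T (p(T, P) = -5 + ((T + P) + T) = -5 + ((P + T) + T) = -5 + (P + 2*T) = -5 + P + 2*T)
k = 0 (k = (0*0)*6 = 0*6 = 0)
p(-5 - 1*6, W)*k = (-5 - 2 + 2*(-5 - 1*6))*0 = (-5 - 2 + 2*(-5 - 6))*0 = (-5 - 2 + 2*(-11))*0 = (-5 - 2 - 22)*0 = -29*0 = 0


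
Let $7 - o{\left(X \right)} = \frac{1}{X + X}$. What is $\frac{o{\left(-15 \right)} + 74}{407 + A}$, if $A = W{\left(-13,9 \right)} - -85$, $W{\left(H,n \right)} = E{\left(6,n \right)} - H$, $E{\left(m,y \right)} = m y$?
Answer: $\frac{187}{1290} \approx 0.14496$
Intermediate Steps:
$W{\left(H,n \right)} = - H + 6 n$ ($W{\left(H,n \right)} = 6 n - H = - H + 6 n$)
$A = 152$ ($A = \left(\left(-1\right) \left(-13\right) + 6 \cdot 9\right) - -85 = \left(13 + 54\right) + 85 = 67 + 85 = 152$)
$o{\left(X \right)} = 7 - \frac{1}{2 X}$ ($o{\left(X \right)} = 7 - \frac{1}{X + X} = 7 - \frac{1}{2 X}$)
$\frac{o{\left(-15 \right)} + 74}{407 + A} = \frac{\left(7 - \frac{1}{2 \left(-15\right)}\right) + 74}{407 + 152} = \frac{\left(7 - - \frac{1}{30}\right) + 74}{559} = \left(\left(7 + \frac{1}{30}\right) + 74\right) \frac{1}{559} = \left(\frac{211}{30} + 74\right) \frac{1}{559} = \frac{2431}{30} \cdot \frac{1}{559} = \frac{187}{1290}$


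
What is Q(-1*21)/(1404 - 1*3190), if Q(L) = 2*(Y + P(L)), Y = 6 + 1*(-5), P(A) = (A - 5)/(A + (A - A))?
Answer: -1/399 ≈ -0.0025063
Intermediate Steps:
P(A) = (-5 + A)/A (P(A) = (-5 + A)/(A + 0) = (-5 + A)/A)
Y = 1 (Y = 6 - 5 = 1)
Q(L) = 2 + 2*(-5 + L)/L (Q(L) = 2*(1 + (-5 + L)/L) = 2 + 2*(-5 + L)/L)
Q(-1*21)/(1404 - 1*3190) = (4 - 10/((-1*21)))/(1404 - 1*3190) = (4 - 10/(-21))/(1404 - 3190) = (4 - 10*(-1/21))/(-1786) = (4 + 10/21)*(-1/1786) = (94/21)*(-1/1786) = -1/399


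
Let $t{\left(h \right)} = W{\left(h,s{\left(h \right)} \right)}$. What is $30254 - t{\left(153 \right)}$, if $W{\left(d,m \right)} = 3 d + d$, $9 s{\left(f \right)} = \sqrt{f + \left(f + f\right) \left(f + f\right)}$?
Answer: $29642$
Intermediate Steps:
$s{\left(f \right)} = \frac{\sqrt{f + 4 f^{2}}}{9}$ ($s{\left(f \right)} = \frac{\sqrt{f + \left(f + f\right) \left(f + f\right)}}{9} = \frac{\sqrt{f + 2 f 2 f}}{9} = \frac{\sqrt{f + 4 f^{2}}}{9}$)
$W{\left(d,m \right)} = 4 d$
$t{\left(h \right)} = 4 h$
$30254 - t{\left(153 \right)} = 30254 - 4 \cdot 153 = 30254 - 612 = 29642$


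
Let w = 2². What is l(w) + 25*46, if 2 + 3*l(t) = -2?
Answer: 3446/3 ≈ 1148.7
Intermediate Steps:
w = 4
l(t) = -4/3 (l(t) = -⅔ + (⅓)*(-2) = -⅔ - ⅔ = -4/3)
l(w) + 25*46 = -4/3 + 25*46 = -4/3 + 1150 = 3446/3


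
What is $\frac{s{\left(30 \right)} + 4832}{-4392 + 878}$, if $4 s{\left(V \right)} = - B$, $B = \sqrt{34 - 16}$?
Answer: $- \frac{2416}{1757} + \frac{3 \sqrt{2}}{14056} \approx -1.3748$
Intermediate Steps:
$B = 3 \sqrt{2}$ ($B = \sqrt{18} = 3 \sqrt{2} \approx 4.2426$)
$s{\left(V \right)} = - \frac{3 \sqrt{2}}{4}$ ($s{\left(V \right)} = \frac{\left(-1\right) 3 \sqrt{2}}{4} = \frac{\left(-3\right) \sqrt{2}}{4} = - \frac{3 \sqrt{2}}{4}$)
$\frac{s{\left(30 \right)} + 4832}{-4392 + 878} = \frac{- \frac{3 \sqrt{2}}{4} + 4832}{-4392 + 878} = \frac{4832 - \frac{3 \sqrt{2}}{4}}{-3514} = \left(4832 - \frac{3 \sqrt{2}}{4}\right) \left(- \frac{1}{3514}\right) = - \frac{2416}{1757} + \frac{3 \sqrt{2}}{14056}$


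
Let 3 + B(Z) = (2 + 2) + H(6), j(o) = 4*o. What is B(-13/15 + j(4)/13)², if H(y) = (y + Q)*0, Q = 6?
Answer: 1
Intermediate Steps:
H(y) = 0 (H(y) = (y + 6)*0 = (6 + y)*0 = 0)
B(Z) = 1 (B(Z) = -3 + ((2 + 2) + 0) = -3 + (4 + 0) = -3 + 4 = 1)
B(-13/15 + j(4)/13)² = 1² = 1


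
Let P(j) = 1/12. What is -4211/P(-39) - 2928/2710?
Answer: -68472324/1355 ≈ -50533.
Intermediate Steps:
P(j) = 1/12
-4211/P(-39) - 2928/2710 = -4211/1/12 - 2928/2710 = -4211*12 - 2928*1/2710 = -50532 - 1464/1355 = -68472324/1355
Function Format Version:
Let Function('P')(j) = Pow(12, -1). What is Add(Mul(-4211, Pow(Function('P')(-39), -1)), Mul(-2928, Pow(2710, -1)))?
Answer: Rational(-68472324, 1355) ≈ -50533.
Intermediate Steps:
Function('P')(j) = Rational(1, 12)
Add(Mul(-4211, Pow(Function('P')(-39), -1)), Mul(-2928, Pow(2710, -1))) = Add(Mul(-4211, Pow(Rational(1, 12), -1)), Mul(-2928, Pow(2710, -1))) = Add(Mul(-4211, 12), Mul(-2928, Rational(1, 2710))) = Add(-50532, Rational(-1464, 1355)) = Rational(-68472324, 1355)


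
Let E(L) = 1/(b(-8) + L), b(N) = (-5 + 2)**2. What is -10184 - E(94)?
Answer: -1048953/103 ≈ -10184.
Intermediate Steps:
b(N) = 9 (b(N) = (-3)**2 = 9)
E(L) = 1/(9 + L)
-10184 - E(94) = -10184 - 1/(9 + 94) = -10184 - 1/103 = -1048953/103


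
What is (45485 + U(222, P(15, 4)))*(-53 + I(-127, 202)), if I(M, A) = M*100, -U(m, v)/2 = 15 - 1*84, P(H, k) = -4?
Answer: -581830119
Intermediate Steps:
U(m, v) = 138 (U(m, v) = -2*(15 - 1*84) = -2*(15 - 84) = -2*(-69) = 138)
I(M, A) = 100*M
(45485 + U(222, P(15, 4)))*(-53 + I(-127, 202)) = (45485 + 138)*(-53 + 100*(-127)) = 45623*(-53 - 12700) = 45623*(-12753) = -581830119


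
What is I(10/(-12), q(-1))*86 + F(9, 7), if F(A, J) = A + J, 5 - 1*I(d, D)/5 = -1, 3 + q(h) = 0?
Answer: 2596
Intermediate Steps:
q(h) = -3 (q(h) = -3 + 0 = -3)
I(d, D) = 30 (I(d, D) = 25 - 5*(-1) = 25 + 5 = 30)
I(10/(-12), q(-1))*86 + F(9, 7) = 30*86 + (9 + 7) = 2580 + 16 = 2596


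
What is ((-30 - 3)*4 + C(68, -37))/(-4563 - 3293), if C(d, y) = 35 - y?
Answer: 15/1964 ≈ 0.0076375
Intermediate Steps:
((-30 - 3)*4 + C(68, -37))/(-4563 - 3293) = ((-30 - 3)*4 + (35 - 1*(-37)))/(-4563 - 3293) = (-33*4 + (35 + 37))/(-7856) = (-132 + 72)*(-1/7856) = -60*(-1/7856) = 15/1964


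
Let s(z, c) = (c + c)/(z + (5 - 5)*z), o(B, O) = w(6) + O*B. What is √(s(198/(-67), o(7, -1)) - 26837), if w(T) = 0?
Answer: I*√29220334/33 ≈ 163.81*I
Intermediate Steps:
o(B, O) = B*O (o(B, O) = 0 + O*B = 0 + B*O = B*O)
s(z, c) = 2*c/z (s(z, c) = (2*c)/(z + 0*z) = (2*c)/(z + 0) = (2*c)/z = 2*c/z)
√(s(198/(-67), o(7, -1)) - 26837) = √(2*(7*(-1))/((198/(-67))) - 26837) = √(2*(-7)/(198*(-1/67)) - 26837) = √(2*(-7)/(-198/67) - 26837) = √(2*(-7)*(-67/198) - 26837) = √(469/99 - 26837) = √(-2656394/99) = I*√29220334/33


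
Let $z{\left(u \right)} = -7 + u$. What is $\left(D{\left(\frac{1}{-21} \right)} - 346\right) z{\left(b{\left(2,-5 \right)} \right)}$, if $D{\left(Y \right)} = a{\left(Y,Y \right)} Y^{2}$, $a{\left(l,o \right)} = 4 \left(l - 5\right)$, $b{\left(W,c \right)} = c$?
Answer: $\frac{12818920}{3087} \approx 4152.5$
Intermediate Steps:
$a{\left(l,o \right)} = -20 + 4 l$ ($a{\left(l,o \right)} = 4 \left(-5 + l\right) = -20 + 4 l$)
$D{\left(Y \right)} = Y^{2} \left(-20 + 4 Y\right)$ ($D{\left(Y \right)} = \left(-20 + 4 Y\right) Y^{2} = Y^{2} \left(-20 + 4 Y\right)$)
$\left(D{\left(\frac{1}{-21} \right)} - 346\right) z{\left(b{\left(2,-5 \right)} \right)} = \left(4 \left(\frac{1}{-21}\right)^{2} \left(-5 + \frac{1}{-21}\right) - 346\right) \left(-7 - 5\right) = \left(4 \left(- \frac{1}{21}\right)^{2} \left(-5 - \frac{1}{21}\right) - 346\right) \left(-12\right) = \left(4 \cdot \frac{1}{441} \left(- \frac{106}{21}\right) - 346\right) \left(-12\right) = \left(- \frac{424}{9261} - 346\right) \left(-12\right) = \left(- \frac{3204730}{9261}\right) \left(-12\right) = \frac{12818920}{3087}$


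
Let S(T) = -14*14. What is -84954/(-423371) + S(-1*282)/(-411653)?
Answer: 35054549678/174281942263 ≈ 0.20114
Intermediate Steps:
S(T) = -196
-84954/(-423371) + S(-1*282)/(-411653) = -84954/(-423371) - 196/(-411653) = -84954*(-1/423371) - 196*(-1/411653) = 84954/423371 + 196/411653 = 35054549678/174281942263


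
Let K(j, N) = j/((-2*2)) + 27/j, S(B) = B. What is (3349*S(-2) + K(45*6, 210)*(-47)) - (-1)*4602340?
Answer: 22994049/5 ≈ 4.5988e+6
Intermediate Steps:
K(j, N) = 27/j - j/4 (K(j, N) = j/(-4) + 27/j = j*(-1/4) + 27/j = -j/4 + 27/j = 27/j - j/4)
(3349*S(-2) + K(45*6, 210)*(-47)) - (-1)*4602340 = (3349*(-2) + (27/((45*6)) - 45*6/4)*(-47)) - (-1)*4602340 = (-6698 + (27/270 - 1/4*270)*(-47)) - 1*(-4602340) = (-6698 + (27*(1/270) - 135/2)*(-47)) + 4602340 = (-6698 + (1/10 - 135/2)*(-47)) + 4602340 = (-6698 - 337/5*(-47)) + 4602340 = (-6698 + 15839/5) + 4602340 = -17651/5 + 4602340 = 22994049/5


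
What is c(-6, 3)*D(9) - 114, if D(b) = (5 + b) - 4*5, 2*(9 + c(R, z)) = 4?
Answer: -72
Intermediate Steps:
c(R, z) = -7 (c(R, z) = -9 + (1/2)*4 = -9 + 2 = -7)
D(b) = -15 + b (D(b) = (5 + b) - 20 = -15 + b)
c(-6, 3)*D(9) - 114 = -7*(-15 + 9) - 114 = -7*(-6) - 114 = 42 - 114 = -72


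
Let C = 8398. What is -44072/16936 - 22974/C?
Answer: -47450270/8889283 ≈ -5.3379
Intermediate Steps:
-44072/16936 - 22974/C = -44072/16936 - 22974/8398 = -44072*1/16936 - 22974*1/8398 = -5509/2117 - 11487/4199 = -47450270/8889283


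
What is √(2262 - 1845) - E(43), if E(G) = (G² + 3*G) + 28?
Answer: -2006 + √417 ≈ -1985.6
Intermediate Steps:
E(G) = 28 + G² + 3*G
√(2262 - 1845) - E(43) = √(2262 - 1845) - (28 + 43² + 3*43) = √417 - (28 + 1849 + 129) = √417 - 1*2006 = √417 - 2006 = -2006 + √417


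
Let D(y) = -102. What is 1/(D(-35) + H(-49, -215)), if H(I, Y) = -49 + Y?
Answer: -1/366 ≈ -0.0027322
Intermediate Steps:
1/(D(-35) + H(-49, -215)) = 1/(-102 + (-49 - 215)) = 1/(-102 - 264) = 1/(-366) = -1/366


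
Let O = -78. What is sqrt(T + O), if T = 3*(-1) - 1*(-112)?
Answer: sqrt(31) ≈ 5.5678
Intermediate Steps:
T = 109 (T = -3 + 112 = 109)
sqrt(T + O) = sqrt(109 - 78) = sqrt(31)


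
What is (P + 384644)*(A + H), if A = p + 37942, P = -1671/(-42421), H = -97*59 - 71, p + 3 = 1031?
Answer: 541332287558920/42421 ≈ 1.2761e+10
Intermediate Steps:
p = 1028 (p = -3 + 1031 = 1028)
H = -5794 (H = -5723 - 71 = -5794)
P = 1671/42421 (P = -1671*(-1/42421) = 1671/42421 ≈ 0.039391)
A = 38970 (A = 1028 + 37942 = 38970)
(P + 384644)*(A + H) = (1671/42421 + 384644)*(38970 - 5794) = (16316984795/42421)*33176 = 541332287558920/42421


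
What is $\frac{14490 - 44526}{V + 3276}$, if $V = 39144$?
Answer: $- \frac{2503}{3535} \approx -0.70806$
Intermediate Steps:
$\frac{14490 - 44526}{V + 3276} = \frac{14490 - 44526}{39144 + 3276} = - \frac{30036}{42420} = \left(-30036\right) \frac{1}{42420} = - \frac{2503}{3535}$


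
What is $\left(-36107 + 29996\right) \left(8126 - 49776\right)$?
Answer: $254523150$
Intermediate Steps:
$\left(-36107 + 29996\right) \left(8126 - 49776\right) = \left(-6111\right) \left(-41650\right) = 254523150$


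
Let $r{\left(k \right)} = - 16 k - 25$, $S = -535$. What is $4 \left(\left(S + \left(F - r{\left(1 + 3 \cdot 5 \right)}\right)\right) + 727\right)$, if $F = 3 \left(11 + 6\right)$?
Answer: $2096$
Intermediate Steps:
$r{\left(k \right)} = -25 - 16 k$
$F = 51$ ($F = 3 \cdot 17 = 51$)
$4 \left(\left(S + \left(F - r{\left(1 + 3 \cdot 5 \right)}\right)\right) + 727\right) = 4 \left(\left(-535 - \left(-76 - 16 \left(1 + 3 \cdot 5\right)\right)\right) + 727\right) = 4 \left(\left(-535 - \left(-76 - 16 \left(1 + 15\right)\right)\right) + 727\right) = 4 \left(\left(-535 + \left(51 - \left(-25 - 256\right)\right)\right) + 727\right) = 4 \left(\left(-535 + \left(51 - -281\right)\right) + 727\right) = 4 \left(\left(-535 + \left(51 + 281\right)\right) + 727\right) = 4 \left(\left(-535 + 332\right) + 727\right) = 4 \left(-203 + 727\right) = 4 \cdot 524 = 2096$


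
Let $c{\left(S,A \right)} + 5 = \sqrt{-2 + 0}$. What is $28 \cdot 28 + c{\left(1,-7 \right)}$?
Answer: $779 + i \sqrt{2} \approx 779.0 + 1.4142 i$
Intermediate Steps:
$c{\left(S,A \right)} = -5 + i \sqrt{2}$ ($c{\left(S,A \right)} = -5 + \sqrt{-2 + 0} = -5 + \sqrt{-2} = -5 + i \sqrt{2}$)
$28 \cdot 28 + c{\left(1,-7 \right)} = 28 \cdot 28 - \left(5 - i \sqrt{2}\right) = 784 - \left(5 - i \sqrt{2}\right) = 779 + i \sqrt{2}$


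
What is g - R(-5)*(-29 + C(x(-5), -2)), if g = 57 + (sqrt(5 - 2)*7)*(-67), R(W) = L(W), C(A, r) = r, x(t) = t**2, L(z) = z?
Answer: -98 - 469*sqrt(3) ≈ -910.33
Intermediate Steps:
R(W) = W
g = 57 - 469*sqrt(3) (g = 57 + (sqrt(3)*7)*(-67) = 57 + (7*sqrt(3))*(-67) = 57 - 469*sqrt(3) ≈ -755.33)
g - R(-5)*(-29 + C(x(-5), -2)) = (57 - 469*sqrt(3)) - (-5)*(-29 - 2) = (57 - 469*sqrt(3)) - (-5)*(-31) = (57 - 469*sqrt(3)) - 1*155 = (57 - 469*sqrt(3)) - 155 = -98 - 469*sqrt(3)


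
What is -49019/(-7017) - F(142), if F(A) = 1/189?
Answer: 3085858/442071 ≈ 6.9805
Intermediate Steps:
F(A) = 1/189
-49019/(-7017) - F(142) = -49019/(-7017) - 1*1/189 = -49019*(-1/7017) - 1/189 = 49019/7017 - 1/189 = 3085858/442071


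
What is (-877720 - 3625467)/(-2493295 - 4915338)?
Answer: 4503187/7408633 ≈ 0.60783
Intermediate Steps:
(-877720 - 3625467)/(-2493295 - 4915338) = -4503187/(-7408633) = -4503187*(-1/7408633) = 4503187/7408633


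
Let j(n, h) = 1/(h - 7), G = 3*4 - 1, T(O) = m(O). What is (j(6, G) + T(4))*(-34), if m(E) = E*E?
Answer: -1105/2 ≈ -552.50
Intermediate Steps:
m(E) = E²
T(O) = O²
G = 11 (G = 12 - 1 = 11)
j(n, h) = 1/(-7 + h)
(j(6, G) + T(4))*(-34) = (1/(-7 + 11) + 4²)*(-34) = (1/4 + 16)*(-34) = (¼ + 16)*(-34) = (65/4)*(-34) = -1105/2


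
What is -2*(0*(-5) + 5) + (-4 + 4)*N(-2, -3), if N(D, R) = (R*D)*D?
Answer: -10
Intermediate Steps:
N(D, R) = R*D**2 (N(D, R) = (D*R)*D = R*D**2)
-2*(0*(-5) + 5) + (-4 + 4)*N(-2, -3) = -2*(0*(-5) + 5) + (-4 + 4)*(-3*(-2)**2) = -2*(0 + 5) + 0*(-3*4) = -2*5 + 0*(-12) = -10 + 0 = -10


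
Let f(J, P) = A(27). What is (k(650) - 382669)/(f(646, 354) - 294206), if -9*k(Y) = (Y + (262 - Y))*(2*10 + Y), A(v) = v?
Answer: 3619561/2647611 ≈ 1.3671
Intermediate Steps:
f(J, P) = 27
k(Y) = -5240/9 - 262*Y/9 (k(Y) = -(Y + (262 - Y))*(2*10 + Y)/9 = -262*(20 + Y)/9 = -(5240 + 262*Y)/9 = -5240/9 - 262*Y/9)
(k(650) - 382669)/(f(646, 354) - 294206) = ((-5240/9 - 262/9*650) - 382669)/(27 - 294206) = ((-5240/9 - 170300/9) - 382669)/(-294179) = (-175540/9 - 382669)*(-1/294179) = -3619561/9*(-1/294179) = 3619561/2647611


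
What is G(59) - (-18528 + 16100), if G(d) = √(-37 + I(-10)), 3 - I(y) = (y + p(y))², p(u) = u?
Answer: 2428 + I*√434 ≈ 2428.0 + 20.833*I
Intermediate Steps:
I(y) = 3 - 4*y² (I(y) = 3 - (y + y)² = 3 - (2*y)² = 3 - 4*y²)
G(d) = I*√434 (G(d) = √(-37 + (3 - 4*(-10)²)) = √(-37 + (3 - 4*100)) = √(-37 + (3 - 400)) = √(-37 - 397) = √(-434) = I*√434)
G(59) - (-18528 + 16100) = I*√434 - (-18528 + 16100) = I*√434 - 1*(-2428) = I*√434 + 2428 = 2428 + I*√434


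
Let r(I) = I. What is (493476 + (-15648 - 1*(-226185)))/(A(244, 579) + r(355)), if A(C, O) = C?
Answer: 704013/599 ≈ 1175.3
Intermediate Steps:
(493476 + (-15648 - 1*(-226185)))/(A(244, 579) + r(355)) = (493476 + (-15648 - 1*(-226185)))/(244 + 355) = (493476 + (-15648 + 226185))/599 = (493476 + 210537)*(1/599) = 704013*(1/599) = 704013/599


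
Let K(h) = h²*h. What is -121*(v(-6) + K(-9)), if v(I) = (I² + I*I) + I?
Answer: 80223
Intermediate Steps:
v(I) = I + 2*I² (v(I) = (I² + I²) + I = 2*I² + I = I + 2*I²)
K(h) = h³
-121*(v(-6) + K(-9)) = -121*(-6*(1 + 2*(-6)) + (-9)³) = -121*(-6*(1 - 12) - 729) = -121*(-6*(-11) - 729) = -121*(66 - 729) = -121*(-663) = 80223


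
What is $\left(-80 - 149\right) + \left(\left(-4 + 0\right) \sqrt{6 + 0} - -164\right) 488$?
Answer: $79803 - 1952 \sqrt{6} \approx 75022.0$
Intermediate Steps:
$\left(-80 - 149\right) + \left(\left(-4 + 0\right) \sqrt{6 + 0} - -164\right) 488 = -229 + \left(- 4 \sqrt{6} + 164\right) 488 = -229 + \left(164 - 4 \sqrt{6}\right) 488 = -229 + \left(80032 - 1952 \sqrt{6}\right) = 79803 - 1952 \sqrt{6}$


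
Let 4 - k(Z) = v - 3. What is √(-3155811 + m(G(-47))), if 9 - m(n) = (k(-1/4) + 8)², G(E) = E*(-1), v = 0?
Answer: I*√3156027 ≈ 1776.5*I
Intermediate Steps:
k(Z) = 7 (k(Z) = 4 - (0 - 3) = 4 - 1*(-3) = 4 + 3 = 7)
G(E) = -E
m(n) = -216 (m(n) = 9 - (7 + 8)² = 9 - 1*15² = 9 - 1*225 = 9 - 225 = -216)
√(-3155811 + m(G(-47))) = √(-3155811 - 216) = √(-3156027) = I*√3156027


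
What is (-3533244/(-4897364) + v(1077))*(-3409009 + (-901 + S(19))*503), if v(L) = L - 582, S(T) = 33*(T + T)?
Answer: -1961270753933700/1224341 ≈ -1.6019e+9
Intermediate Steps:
S(T) = 66*T (S(T) = 33*(2*T) = 66*T)
v(L) = -582 + L
(-3533244/(-4897364) + v(1077))*(-3409009 + (-901 + S(19))*503) = (-3533244/(-4897364) + (-582 + 1077))*(-3409009 + (-901 + 66*19)*503) = (-3533244*(-1/4897364) + 495)*(-3409009 + (-901 + 1254)*503) = (883311/1224341 + 495)*(-3409009 + 353*503) = 606932106*(-3409009 + 177559)/1224341 = (606932106/1224341)*(-3231450) = -1961270753933700/1224341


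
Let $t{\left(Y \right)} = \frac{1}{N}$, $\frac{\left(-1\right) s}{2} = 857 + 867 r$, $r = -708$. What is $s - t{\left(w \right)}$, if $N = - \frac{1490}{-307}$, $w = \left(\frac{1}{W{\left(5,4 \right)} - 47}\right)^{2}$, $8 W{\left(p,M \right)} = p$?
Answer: $\frac{1826677113}{1490} \approx 1.226 \cdot 10^{6}$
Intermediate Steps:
$W{\left(p,M \right)} = \frac{p}{8}$
$w = \frac{64}{137641}$ ($w = \left(\frac{1}{\frac{1}{8} \cdot 5 - 47}\right)^{2} = \left(\frac{1}{\frac{5}{8} - 47}\right)^{2} = \left(\frac{1}{- \frac{371}{8}}\right)^{2} = \left(- \frac{8}{371}\right)^{2} = \frac{64}{137641} \approx 0.00046498$)
$s = 1225958$ ($s = - 2 \left(857 + 867 \left(-708\right)\right) = - 2 \left(857 - 613836\right) = \left(-2\right) \left(-612979\right) = 1225958$)
$N = \frac{1490}{307}$ ($N = \left(-1490\right) \left(- \frac{1}{307}\right) = \frac{1490}{307} \approx 4.8534$)
$t{\left(Y \right)} = \frac{307}{1490}$ ($t{\left(Y \right)} = \frac{1}{\frac{1490}{307}} = \frac{307}{1490}$)
$s - t{\left(w \right)} = 1225958 - \frac{307}{1490} = \frac{1826677113}{1490}$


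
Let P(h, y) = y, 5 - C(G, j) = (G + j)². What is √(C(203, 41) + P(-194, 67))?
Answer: 2*I*√14866 ≈ 243.85*I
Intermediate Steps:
C(G, j) = 5 - (G + j)²
√(C(203, 41) + P(-194, 67)) = √((5 - (203 + 41)²) + 67) = √((5 - 1*244²) + 67) = √((5 - 1*59536) + 67) = √((5 - 59536) + 67) = √(-59531 + 67) = √(-59464) = 2*I*√14866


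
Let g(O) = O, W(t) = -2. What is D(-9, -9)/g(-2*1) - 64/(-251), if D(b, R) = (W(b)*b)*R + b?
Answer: 43049/502 ≈ 85.755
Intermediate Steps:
D(b, R) = b - 2*R*b (D(b, R) = (-2*b)*R + b = -2*R*b + b = b - 2*R*b)
D(-9, -9)/g(-2*1) - 64/(-251) = (-9*(1 - 2*(-9)))/((-2*1)) - 64/(-251) = -9*(1 + 18)/(-2) - 64*(-1/251) = -9*19*(-½) + 64/251 = -171*(-½) + 64/251 = 171/2 + 64/251 = 43049/502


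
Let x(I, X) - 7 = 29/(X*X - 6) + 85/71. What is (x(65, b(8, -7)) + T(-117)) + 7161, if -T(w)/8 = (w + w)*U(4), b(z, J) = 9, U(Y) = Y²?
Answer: 197672434/5325 ≈ 37122.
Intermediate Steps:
x(I, X) = 582/71 + 29/(-6 + X²) (x(I, X) = 7 + (29/(X*X - 6) + 85/71) = 7 + (29/(X² - 6) + 85*(1/71)) = 7 + (29/(-6 + X²) + 85/71) = 7 + (85/71 + 29/(-6 + X²)) = 582/71 + 29/(-6 + X²))
T(w) = -256*w (T(w) = -8*(w + w)*4² = -8*2*w*16 = -256*w)
(x(65, b(8, -7)) + T(-117)) + 7161 = ((-1433 + 582*9²)/(71*(-6 + 9²)) - 256*(-117)) + 7161 = ((-1433 + 582*81)/(71*(-6 + 81)) + 29952) + 7161 = ((1/71)*(-1433 + 47142)/75 + 29952) + 7161 = ((1/71)*(1/75)*45709 + 29952) + 7161 = (45709/5325 + 29952) + 7161 = 159540109/5325 + 7161 = 197672434/5325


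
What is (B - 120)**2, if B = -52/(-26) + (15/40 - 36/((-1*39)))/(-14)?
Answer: 29564395249/2119936 ≈ 13946.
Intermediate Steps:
B = 2777/1456 (B = -52*(-1/26) + (15*(1/40) - 36/(-39))*(-1/14) = 2 + (3/8 - 36*(-1/39))*(-1/14) = 2 + (3/8 + 12/13)*(-1/14) = 2 + (135/104)*(-1/14) = 2 - 135/1456 = 2777/1456 ≈ 1.9073)
(B - 120)**2 = (2777/1456 - 120)**2 = (-171943/1456)**2 = 29564395249/2119936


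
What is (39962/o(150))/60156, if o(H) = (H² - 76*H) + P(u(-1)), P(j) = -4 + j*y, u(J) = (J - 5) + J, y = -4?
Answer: 19981/334587672 ≈ 5.9718e-5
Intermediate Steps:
u(J) = -5 + 2*J (u(J) = (-5 + J) + J = -5 + 2*J)
P(j) = -4 - 4*j (P(j) = -4 + j*(-4) = -4 - 4*j)
o(H) = 24 + H² - 76*H (o(H) = (H² - 76*H) + (-4 - 4*(-5 + 2*(-1))) = (H² - 76*H) + (-4 - 4*(-5 - 2)) = (H² - 76*H) + (-4 - 4*(-7)) = (H² - 76*H) + (-4 + 28) = (H² - 76*H) + 24 = 24 + H² - 76*H)
(39962/o(150))/60156 = (39962/(24 + 150² - 76*150))/60156 = (39962/(24 + 22500 - 11400))*(1/60156) = (39962/11124)*(1/60156) = (39962*(1/11124))*(1/60156) = (19981/5562)*(1/60156) = 19981/334587672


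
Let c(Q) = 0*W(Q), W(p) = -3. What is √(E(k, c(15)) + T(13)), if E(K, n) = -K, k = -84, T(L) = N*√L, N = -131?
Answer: √(84 - 131*√13) ≈ 19.706*I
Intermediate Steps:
T(L) = -131*√L
c(Q) = 0 (c(Q) = 0*(-3) = 0)
√(E(k, c(15)) + T(13)) = √(-1*(-84) - 131*√13) = √(84 - 131*√13)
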